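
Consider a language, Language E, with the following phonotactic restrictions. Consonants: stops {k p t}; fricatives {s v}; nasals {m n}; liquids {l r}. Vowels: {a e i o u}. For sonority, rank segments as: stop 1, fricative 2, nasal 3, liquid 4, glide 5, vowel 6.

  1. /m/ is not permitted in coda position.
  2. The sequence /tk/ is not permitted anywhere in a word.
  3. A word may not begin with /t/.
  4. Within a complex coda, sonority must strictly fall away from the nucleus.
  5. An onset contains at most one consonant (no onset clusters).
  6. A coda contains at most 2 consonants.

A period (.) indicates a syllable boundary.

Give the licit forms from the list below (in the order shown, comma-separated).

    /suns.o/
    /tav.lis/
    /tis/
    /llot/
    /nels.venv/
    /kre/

/suns.o/ — σ1 onset /s/, coda /ns/ (3→2 falls) ok; σ2 onset /∅/, coda /∅/ ok → licit
/tav.lis/ — violates constraint 3: word begins with /t/ → illicit
/tis/ — violates constraint 3: word begins with /t/ → illicit
/llot/ — violates constraint 5: syllable 1 onset /ll/ has 2 consonants (> 1) → illicit
/nels.venv/ — σ1 onset /n/, coda /ls/ (4→2 falls) ok; σ2 onset /v/, coda /nv/ (3→2 falls) ok → licit
/kre/ — violates constraint 5: syllable 1 onset /kr/ has 2 consonants (> 1) → illicit

/suns.o/, /nels.venv/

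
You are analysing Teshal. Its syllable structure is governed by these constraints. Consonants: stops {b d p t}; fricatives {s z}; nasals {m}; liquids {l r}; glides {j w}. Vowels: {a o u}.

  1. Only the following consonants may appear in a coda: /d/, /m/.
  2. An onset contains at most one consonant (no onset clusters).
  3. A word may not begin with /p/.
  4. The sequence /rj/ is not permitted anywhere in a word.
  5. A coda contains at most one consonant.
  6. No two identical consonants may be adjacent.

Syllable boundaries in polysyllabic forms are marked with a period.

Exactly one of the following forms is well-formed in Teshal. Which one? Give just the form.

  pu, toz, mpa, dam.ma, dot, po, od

pu — violates constraint 3: word begins with /p/ → ill-formed
toz — violates constraint 1: syllable 1 coda contains /z/, which is not a licensed coda consonant → ill-formed
mpa — violates constraint 2: syllable 1 onset /mp/ has 2 consonants (> 1) → ill-formed
dam.ma — violates constraint 6: adjacent identical consonants /mm/ → ill-formed
dot — violates constraint 1: syllable 1 coda contains /t/, which is not a licensed coda consonant → ill-formed
po — violates constraint 3: word begins with /p/ → ill-formed
od — σ1 onset /∅/, coda /d/ ok → well-formed

od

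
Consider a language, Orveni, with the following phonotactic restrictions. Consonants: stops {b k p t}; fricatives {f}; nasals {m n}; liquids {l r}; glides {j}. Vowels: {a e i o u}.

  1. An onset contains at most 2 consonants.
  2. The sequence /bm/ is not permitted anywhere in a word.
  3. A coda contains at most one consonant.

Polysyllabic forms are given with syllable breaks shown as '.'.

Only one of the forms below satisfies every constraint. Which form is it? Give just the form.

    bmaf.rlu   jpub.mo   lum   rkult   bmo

bmaf.rlu — violates constraint 2: contains banned sequence /bm/ → ill-formed
jpub.mo — violates constraint 2: contains banned sequence /bm/ → ill-formed
lum — σ1 onset /l/, coda /m/ ok → well-formed
rkult — violates constraint 3: syllable 1 coda /lt/ has 2 consonants (> 1) → ill-formed
bmo — violates constraint 2: contains banned sequence /bm/ → ill-formed

lum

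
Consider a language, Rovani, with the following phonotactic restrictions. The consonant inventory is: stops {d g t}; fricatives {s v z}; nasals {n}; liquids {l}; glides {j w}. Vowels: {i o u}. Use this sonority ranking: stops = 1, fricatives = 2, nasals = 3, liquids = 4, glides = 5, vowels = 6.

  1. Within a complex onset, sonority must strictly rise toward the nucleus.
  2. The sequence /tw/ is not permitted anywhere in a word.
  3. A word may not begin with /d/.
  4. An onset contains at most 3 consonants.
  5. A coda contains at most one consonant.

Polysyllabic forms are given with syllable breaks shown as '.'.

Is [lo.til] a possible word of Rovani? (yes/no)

yes

[lo.til] — σ1 onset /l/, coda /∅/ ok; σ2 onset /t/, coda /l/ ok → permitted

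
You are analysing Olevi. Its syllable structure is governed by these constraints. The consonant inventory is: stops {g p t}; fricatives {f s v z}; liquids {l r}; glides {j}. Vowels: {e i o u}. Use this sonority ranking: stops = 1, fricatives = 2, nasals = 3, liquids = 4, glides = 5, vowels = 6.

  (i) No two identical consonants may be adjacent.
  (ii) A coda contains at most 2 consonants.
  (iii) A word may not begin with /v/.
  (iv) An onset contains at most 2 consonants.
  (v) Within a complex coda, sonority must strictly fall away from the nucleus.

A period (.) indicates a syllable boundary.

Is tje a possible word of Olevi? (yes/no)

tje — σ1 onset /tj/ (2C), coda /∅/ ok → well-formed

yes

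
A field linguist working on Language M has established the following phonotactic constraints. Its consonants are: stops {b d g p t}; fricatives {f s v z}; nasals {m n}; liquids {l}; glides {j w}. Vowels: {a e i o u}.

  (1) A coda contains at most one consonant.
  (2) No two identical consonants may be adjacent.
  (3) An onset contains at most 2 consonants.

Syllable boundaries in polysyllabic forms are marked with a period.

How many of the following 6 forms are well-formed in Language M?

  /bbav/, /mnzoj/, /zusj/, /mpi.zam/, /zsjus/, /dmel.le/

/bbav/ — violates constraint 2: adjacent identical consonants /bb/ → ill-formed
/mnzoj/ — violates constraint 3: syllable 1 onset /mnz/ has 3 consonants (> 2) → ill-formed
/zusj/ — violates constraint 1: syllable 1 coda /sj/ has 2 consonants (> 1) → ill-formed
/mpi.zam/ — σ1 onset /mp/ (2C), coda /∅/ ok; σ2 onset /z/, coda /m/ ok → well-formed
/zsjus/ — violates constraint 3: syllable 1 onset /zsj/ has 3 consonants (> 2) → ill-formed
/dmel.le/ — violates constraint 2: adjacent identical consonants /ll/ → ill-formed
Well-formed: /mpi.zam/ → 1.

1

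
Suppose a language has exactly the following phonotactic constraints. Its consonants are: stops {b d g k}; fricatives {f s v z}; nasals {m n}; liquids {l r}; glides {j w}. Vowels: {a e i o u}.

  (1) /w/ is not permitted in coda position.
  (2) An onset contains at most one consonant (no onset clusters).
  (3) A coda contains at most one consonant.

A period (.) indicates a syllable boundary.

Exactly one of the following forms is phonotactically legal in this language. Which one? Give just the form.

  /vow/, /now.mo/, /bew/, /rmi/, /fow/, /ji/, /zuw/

/ji/

/vow/ — violates constraint 1: syllable 1 coda contains /w/ → phonotactically illegal
/now.mo/ — violates constraint 1: syllable 1 coda contains /w/ → phonotactically illegal
/bew/ — violates constraint 1: syllable 1 coda contains /w/ → phonotactically illegal
/rmi/ — violates constraint 2: syllable 1 onset /rm/ has 2 consonants (> 1) → phonotactically illegal
/fow/ — violates constraint 1: syllable 1 coda contains /w/ → phonotactically illegal
/ji/ — σ1 onset /j/, coda /∅/ ok → phonotactically legal
/zuw/ — violates constraint 1: syllable 1 coda contains /w/ → phonotactically illegal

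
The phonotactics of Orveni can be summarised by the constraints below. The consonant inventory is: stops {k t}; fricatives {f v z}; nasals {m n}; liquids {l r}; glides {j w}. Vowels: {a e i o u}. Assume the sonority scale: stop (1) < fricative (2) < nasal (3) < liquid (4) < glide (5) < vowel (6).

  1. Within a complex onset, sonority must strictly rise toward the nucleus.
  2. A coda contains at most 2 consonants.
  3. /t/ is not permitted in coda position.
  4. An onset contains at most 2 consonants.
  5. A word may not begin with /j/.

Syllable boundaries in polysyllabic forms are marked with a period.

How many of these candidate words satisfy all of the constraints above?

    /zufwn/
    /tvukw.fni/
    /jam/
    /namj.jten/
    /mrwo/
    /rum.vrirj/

/zufwn/ — violates constraint 2: syllable 1 coda /fwn/ has 3 consonants (> 2) → phonotactically illegal
/tvukw.fni/ — σ1 onset /tv/ (1→2 rises), coda /kw/ (2C) ok; σ2 onset /fn/ (2→3 rises), coda /∅/ ok → phonotactically legal
/jam/ — violates constraint 5: word begins with /j/ → phonotactically illegal
/namj.jten/ — violates constraint 1: syllable 2 onset /jt/: /j/ (glide, 5) → /t/ (stop, 1) does not rise → phonotactically illegal
/mrwo/ — violates constraint 4: syllable 1 onset /mrw/ has 3 consonants (> 2) → phonotactically illegal
/rum.vrirj/ — σ1 onset /r/, coda /m/ ok; σ2 onset /vr/ (2→4 rises), coda /rj/ (2C) ok → phonotactically legal
Phonotactically legal: /tvukw.fni/, /rum.vrirj/ → 2.

2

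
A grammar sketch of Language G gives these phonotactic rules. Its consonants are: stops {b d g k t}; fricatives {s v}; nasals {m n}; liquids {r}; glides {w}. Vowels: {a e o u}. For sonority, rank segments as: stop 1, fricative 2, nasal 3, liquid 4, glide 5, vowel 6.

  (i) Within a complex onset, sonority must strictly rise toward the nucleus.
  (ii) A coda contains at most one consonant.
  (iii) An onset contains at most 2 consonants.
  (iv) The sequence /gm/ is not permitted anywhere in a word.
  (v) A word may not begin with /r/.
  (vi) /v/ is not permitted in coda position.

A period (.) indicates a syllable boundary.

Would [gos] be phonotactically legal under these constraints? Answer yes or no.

[gos] — σ1 onset /g/, coda /s/ ok → phonotactically legal

yes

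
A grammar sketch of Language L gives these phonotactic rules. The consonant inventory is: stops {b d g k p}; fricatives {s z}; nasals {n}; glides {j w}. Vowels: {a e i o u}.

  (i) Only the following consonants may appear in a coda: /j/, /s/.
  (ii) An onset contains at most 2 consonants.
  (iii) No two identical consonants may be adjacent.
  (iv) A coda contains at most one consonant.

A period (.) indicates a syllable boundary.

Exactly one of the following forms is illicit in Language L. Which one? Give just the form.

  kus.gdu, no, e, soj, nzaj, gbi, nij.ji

kus.gdu — σ1 onset /k/, coda /s/ ok; σ2 onset /gd/ (2C), coda /∅/ ok → licit
no — σ1 onset /n/, coda /∅/ ok → licit
e — σ1 onset /∅/, coda /∅/ ok → licit
soj — σ1 onset /s/, coda /j/ ok → licit
nzaj — σ1 onset /nz/ (2C), coda /j/ ok → licit
gbi — σ1 onset /gb/ (2C), coda /∅/ ok → licit
nij.ji — violates constraint (iii): adjacent identical consonants /jj/ → illicit

nij.ji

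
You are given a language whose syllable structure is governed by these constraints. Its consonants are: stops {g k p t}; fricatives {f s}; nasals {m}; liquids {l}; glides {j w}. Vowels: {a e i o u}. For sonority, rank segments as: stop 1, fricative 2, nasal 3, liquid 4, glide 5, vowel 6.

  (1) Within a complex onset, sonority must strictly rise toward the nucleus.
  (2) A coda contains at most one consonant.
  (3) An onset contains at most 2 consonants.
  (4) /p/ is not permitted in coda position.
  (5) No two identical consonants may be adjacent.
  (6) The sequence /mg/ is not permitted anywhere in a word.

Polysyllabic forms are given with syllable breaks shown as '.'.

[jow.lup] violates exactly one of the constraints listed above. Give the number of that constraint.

[jow.lup]: syllable 2 coda contains /p/.
This is a violation of constraint 4: "/p/ is not permitted in coda position."
The remaining constraints (1, 2, 3, 5, 6) are satisfied.

4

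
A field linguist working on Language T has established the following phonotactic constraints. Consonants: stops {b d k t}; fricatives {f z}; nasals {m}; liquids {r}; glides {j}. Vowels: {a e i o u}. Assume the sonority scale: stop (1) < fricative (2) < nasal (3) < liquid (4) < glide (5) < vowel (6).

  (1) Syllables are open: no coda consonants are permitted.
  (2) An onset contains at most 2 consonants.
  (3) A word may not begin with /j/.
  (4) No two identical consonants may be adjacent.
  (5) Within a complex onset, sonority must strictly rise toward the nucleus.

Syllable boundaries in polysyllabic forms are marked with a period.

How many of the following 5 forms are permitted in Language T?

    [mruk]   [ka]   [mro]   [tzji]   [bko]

2

[mruk] — violates constraint 1: syllable 1 coda /k/ has 1 consonant (> 0) → not permitted
[ka] — σ1 onset /k/, coda /∅/ ok → permitted
[mro] — σ1 onset /mr/ (3→4 rises), coda /∅/ ok → permitted
[tzji] — violates constraint 2: syllable 1 onset /tzj/ has 3 consonants (> 2) → not permitted
[bko] — violates constraint 5: syllable 1 onset /bk/: /b/ (stop, 1) → /k/ (stop, 1) does not rise → not permitted
Permitted: [ka], [mro] → 2.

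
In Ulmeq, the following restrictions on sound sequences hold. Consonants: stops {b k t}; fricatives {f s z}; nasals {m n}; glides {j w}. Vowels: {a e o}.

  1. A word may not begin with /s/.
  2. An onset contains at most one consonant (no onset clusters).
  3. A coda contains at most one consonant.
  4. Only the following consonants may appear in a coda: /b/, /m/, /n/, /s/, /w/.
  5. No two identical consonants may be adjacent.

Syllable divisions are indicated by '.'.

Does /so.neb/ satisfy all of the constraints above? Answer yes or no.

no

/so.neb/ — violates constraint 1: word begins with /s/ → not permitted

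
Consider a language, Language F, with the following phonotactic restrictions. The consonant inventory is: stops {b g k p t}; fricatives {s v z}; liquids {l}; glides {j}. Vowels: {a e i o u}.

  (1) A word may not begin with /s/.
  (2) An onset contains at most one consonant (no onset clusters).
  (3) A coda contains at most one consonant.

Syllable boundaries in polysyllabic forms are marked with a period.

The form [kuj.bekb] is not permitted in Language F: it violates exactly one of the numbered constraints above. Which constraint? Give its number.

3

[kuj.bekb]: syllable 2 coda /kb/ has 2 consonants (> 1).
This is a violation of constraint 3: "A coda contains at most one consonant."
The remaining constraints (1, 2) are satisfied.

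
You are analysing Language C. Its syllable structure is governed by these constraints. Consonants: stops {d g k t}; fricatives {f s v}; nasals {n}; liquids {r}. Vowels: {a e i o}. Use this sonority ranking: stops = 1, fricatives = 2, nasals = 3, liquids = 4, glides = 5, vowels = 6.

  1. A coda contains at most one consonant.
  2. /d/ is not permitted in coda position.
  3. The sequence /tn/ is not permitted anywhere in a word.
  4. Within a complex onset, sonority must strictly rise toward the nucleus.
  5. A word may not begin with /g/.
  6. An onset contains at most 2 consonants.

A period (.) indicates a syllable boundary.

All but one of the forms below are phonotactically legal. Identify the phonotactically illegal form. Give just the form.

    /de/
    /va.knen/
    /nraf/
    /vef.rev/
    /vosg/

/de/ — σ1 onset /d/, coda /∅/ ok → phonotactically legal
/va.knen/ — σ1 onset /v/, coda /∅/ ok; σ2 onset /kn/ (1→3 rises), coda /n/ ok → phonotactically legal
/nraf/ — σ1 onset /nr/ (3→4 rises), coda /f/ ok → phonotactically legal
/vef.rev/ — σ1 onset /v/, coda /f/ ok; σ2 onset /r/, coda /v/ ok → phonotactically legal
/vosg/ — violates constraint 1: syllable 1 coda /sg/ has 2 consonants (> 1) → phonotactically illegal

/vosg/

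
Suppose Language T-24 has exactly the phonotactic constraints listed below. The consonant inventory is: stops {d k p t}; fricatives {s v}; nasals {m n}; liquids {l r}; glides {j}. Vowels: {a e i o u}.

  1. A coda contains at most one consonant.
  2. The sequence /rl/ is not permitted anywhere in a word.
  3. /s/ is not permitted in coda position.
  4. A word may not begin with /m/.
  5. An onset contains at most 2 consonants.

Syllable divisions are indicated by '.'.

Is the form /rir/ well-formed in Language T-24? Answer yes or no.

/rir/ — σ1 onset /r/, coda /r/ ok → well-formed

yes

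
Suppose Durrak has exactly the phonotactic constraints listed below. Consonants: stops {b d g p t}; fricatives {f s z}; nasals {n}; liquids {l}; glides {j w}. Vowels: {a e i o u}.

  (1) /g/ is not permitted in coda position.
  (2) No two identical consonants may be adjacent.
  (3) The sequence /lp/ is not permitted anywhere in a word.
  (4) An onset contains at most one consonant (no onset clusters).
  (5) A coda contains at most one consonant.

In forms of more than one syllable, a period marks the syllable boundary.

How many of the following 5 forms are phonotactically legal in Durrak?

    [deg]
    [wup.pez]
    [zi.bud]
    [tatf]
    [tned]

[deg] — violates constraint 1: syllable 1 coda contains /g/ → phonotactically illegal
[wup.pez] — violates constraint 2: adjacent identical consonants /pp/ → phonotactically illegal
[zi.bud] — σ1 onset /z/, coda /∅/ ok; σ2 onset /b/, coda /d/ ok → phonotactically legal
[tatf] — violates constraint 5: syllable 1 coda /tf/ has 2 consonants (> 1) → phonotactically illegal
[tned] — violates constraint 4: syllable 1 onset /tn/ has 2 consonants (> 1) → phonotactically illegal
Phonotactically legal: [zi.bud] → 1.

1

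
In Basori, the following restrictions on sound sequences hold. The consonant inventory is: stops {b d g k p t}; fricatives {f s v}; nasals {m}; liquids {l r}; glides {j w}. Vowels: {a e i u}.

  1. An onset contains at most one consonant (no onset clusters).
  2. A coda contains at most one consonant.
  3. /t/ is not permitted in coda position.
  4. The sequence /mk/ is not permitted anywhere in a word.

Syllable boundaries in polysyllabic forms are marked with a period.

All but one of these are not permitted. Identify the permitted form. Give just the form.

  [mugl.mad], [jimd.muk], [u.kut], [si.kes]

[si.kes]

[mugl.mad] — violates constraint 2: syllable 1 coda /gl/ has 2 consonants (> 1) → not permitted
[jimd.muk] — violates constraint 2: syllable 1 coda /md/ has 2 consonants (> 1) → not permitted
[u.kut] — violates constraint 3: syllable 2 coda contains /t/ → not permitted
[si.kes] — σ1 onset /s/, coda /∅/ ok; σ2 onset /k/, coda /s/ ok → permitted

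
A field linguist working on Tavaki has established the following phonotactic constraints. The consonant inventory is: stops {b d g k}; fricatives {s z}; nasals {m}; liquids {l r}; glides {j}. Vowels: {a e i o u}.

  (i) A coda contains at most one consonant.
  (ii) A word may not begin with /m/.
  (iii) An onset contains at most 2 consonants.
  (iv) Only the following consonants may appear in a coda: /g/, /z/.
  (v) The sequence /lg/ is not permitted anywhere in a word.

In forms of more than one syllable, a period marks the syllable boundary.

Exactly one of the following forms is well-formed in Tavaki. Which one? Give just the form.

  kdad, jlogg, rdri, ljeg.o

kdad — violates constraint (iv): syllable 1 coda contains /d/, which is not a licensed coda consonant → ill-formed
jlogg — violates constraint (i): syllable 1 coda /gg/ has 2 consonants (> 1) → ill-formed
rdri — violates constraint (iii): syllable 1 onset /rdr/ has 3 consonants (> 2) → ill-formed
ljeg.o — σ1 onset /lj/ (2C), coda /g/ ok; σ2 onset /∅/, coda /∅/ ok → well-formed

ljeg.o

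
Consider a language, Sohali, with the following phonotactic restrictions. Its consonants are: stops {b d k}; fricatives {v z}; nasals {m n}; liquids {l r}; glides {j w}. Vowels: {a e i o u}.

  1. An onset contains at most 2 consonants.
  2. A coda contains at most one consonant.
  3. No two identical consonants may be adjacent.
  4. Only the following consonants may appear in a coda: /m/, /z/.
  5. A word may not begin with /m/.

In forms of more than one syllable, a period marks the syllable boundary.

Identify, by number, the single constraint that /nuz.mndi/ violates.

/nuz.mndi/: syllable 2 onset /mnd/ has 3 consonants (> 2).
This is a violation of constraint 1: "An onset contains at most 2 consonants."
The remaining constraints (2, 3, 4, 5) are satisfied.

1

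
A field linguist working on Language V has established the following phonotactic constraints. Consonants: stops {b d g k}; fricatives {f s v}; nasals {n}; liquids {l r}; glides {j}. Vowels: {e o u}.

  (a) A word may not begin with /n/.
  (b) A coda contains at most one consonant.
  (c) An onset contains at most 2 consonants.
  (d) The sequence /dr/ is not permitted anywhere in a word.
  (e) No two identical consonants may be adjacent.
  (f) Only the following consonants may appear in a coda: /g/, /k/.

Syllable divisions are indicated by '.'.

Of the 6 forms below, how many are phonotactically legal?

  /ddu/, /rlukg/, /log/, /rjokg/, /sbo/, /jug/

3

/ddu/ — violates constraint (e): adjacent identical consonants /dd/ → phonotactically illegal
/rlukg/ — violates constraint (b): syllable 1 coda /kg/ has 2 consonants (> 1) → phonotactically illegal
/log/ — σ1 onset /l/, coda /g/ ok → phonotactically legal
/rjokg/ — violates constraint (b): syllable 1 coda /kg/ has 2 consonants (> 1) → phonotactically illegal
/sbo/ — σ1 onset /sb/ (2C), coda /∅/ ok → phonotactically legal
/jug/ — σ1 onset /j/, coda /g/ ok → phonotactically legal
Phonotactically legal: /log/, /sbo/, /jug/ → 3.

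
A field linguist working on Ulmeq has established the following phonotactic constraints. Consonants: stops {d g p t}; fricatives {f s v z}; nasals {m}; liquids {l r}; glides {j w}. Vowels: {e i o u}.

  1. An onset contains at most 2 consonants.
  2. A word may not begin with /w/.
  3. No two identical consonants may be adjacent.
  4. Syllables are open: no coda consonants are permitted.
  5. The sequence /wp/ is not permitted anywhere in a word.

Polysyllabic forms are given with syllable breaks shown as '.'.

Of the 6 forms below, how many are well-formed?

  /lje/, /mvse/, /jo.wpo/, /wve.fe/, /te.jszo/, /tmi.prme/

/lje/ — σ1 onset /lj/ (2C), coda /∅/ ok → well-formed
/mvse/ — violates constraint 1: syllable 1 onset /mvs/ has 3 consonants (> 2) → ill-formed
/jo.wpo/ — violates constraint 5: contains banned sequence /wp/ → ill-formed
/wve.fe/ — violates constraint 2: word begins with /w/ → ill-formed
/te.jszo/ — violates constraint 1: syllable 2 onset /jsz/ has 3 consonants (> 2) → ill-formed
/tmi.prme/ — violates constraint 1: syllable 2 onset /prm/ has 3 consonants (> 2) → ill-formed
Well-formed: /lje/ → 1.

1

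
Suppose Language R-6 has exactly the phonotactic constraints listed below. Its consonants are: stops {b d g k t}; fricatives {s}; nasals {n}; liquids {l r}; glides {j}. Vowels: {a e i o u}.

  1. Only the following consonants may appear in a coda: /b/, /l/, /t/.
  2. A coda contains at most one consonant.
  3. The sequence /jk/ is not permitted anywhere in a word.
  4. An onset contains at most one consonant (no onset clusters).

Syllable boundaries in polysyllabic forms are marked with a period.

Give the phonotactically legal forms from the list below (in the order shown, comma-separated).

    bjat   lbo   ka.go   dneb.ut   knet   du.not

ka.go, du.not

bjat — violates constraint 4: syllable 1 onset /bj/ has 2 consonants (> 1) → phonotactically illegal
lbo — violates constraint 4: syllable 1 onset /lb/ has 2 consonants (> 1) → phonotactically illegal
ka.go — σ1 onset /k/, coda /∅/ ok; σ2 onset /g/, coda /∅/ ok → phonotactically legal
dneb.ut — violates constraint 4: syllable 1 onset /dn/ has 2 consonants (> 1) → phonotactically illegal
knet — violates constraint 4: syllable 1 onset /kn/ has 2 consonants (> 1) → phonotactically illegal
du.not — σ1 onset /d/, coda /∅/ ok; σ2 onset /n/, coda /t/ ok → phonotactically legal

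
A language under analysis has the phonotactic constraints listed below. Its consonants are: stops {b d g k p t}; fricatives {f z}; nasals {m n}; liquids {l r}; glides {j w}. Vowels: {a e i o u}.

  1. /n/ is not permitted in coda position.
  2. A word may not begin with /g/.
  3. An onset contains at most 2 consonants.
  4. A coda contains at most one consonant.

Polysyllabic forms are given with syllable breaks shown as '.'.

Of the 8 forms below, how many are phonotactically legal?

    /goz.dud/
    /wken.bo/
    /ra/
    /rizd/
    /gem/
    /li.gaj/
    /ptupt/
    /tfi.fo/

/goz.dud/ — violates constraint 2: word begins with /g/ → phonotactically illegal
/wken.bo/ — violates constraint 1: syllable 1 coda contains /n/ → phonotactically illegal
/ra/ — σ1 onset /r/, coda /∅/ ok → phonotactically legal
/rizd/ — violates constraint 4: syllable 1 coda /zd/ has 2 consonants (> 1) → phonotactically illegal
/gem/ — violates constraint 2: word begins with /g/ → phonotactically illegal
/li.gaj/ — σ1 onset /l/, coda /∅/ ok; σ2 onset /g/, coda /j/ ok → phonotactically legal
/ptupt/ — violates constraint 4: syllable 1 coda /pt/ has 2 consonants (> 1) → phonotactically illegal
/tfi.fo/ — σ1 onset /tf/ (2C), coda /∅/ ok; σ2 onset /f/, coda /∅/ ok → phonotactically legal
Phonotactically legal: /ra/, /li.gaj/, /tfi.fo/ → 3.

3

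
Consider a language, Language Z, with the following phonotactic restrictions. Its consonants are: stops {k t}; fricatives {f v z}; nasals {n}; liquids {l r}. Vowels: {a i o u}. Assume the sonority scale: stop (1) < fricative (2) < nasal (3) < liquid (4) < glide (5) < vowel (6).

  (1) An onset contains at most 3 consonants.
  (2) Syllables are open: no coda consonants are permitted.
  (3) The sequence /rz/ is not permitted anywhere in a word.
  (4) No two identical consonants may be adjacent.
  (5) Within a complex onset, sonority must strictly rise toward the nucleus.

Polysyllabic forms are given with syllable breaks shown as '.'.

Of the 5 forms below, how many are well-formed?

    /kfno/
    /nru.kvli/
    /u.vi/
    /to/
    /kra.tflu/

/kfno/ — σ1 onset /kfn/ (1→2→3 rises), coda /∅/ ok → well-formed
/nru.kvli/ — σ1 onset /nr/ (3→4 rises), coda /∅/ ok; σ2 onset /kvl/ (1→2→4 rises), coda /∅/ ok → well-formed
/u.vi/ — σ1 onset /∅/, coda /∅/ ok; σ2 onset /v/, coda /∅/ ok → well-formed
/to/ — σ1 onset /t/, coda /∅/ ok → well-formed
/kra.tflu/ — σ1 onset /kr/ (1→4 rises), coda /∅/ ok; σ2 onset /tfl/ (1→2→4 rises), coda /∅/ ok → well-formed
Well-formed: /kfno/, /nru.kvli/, /u.vi/, /to/, /kra.tflu/ → 5.

5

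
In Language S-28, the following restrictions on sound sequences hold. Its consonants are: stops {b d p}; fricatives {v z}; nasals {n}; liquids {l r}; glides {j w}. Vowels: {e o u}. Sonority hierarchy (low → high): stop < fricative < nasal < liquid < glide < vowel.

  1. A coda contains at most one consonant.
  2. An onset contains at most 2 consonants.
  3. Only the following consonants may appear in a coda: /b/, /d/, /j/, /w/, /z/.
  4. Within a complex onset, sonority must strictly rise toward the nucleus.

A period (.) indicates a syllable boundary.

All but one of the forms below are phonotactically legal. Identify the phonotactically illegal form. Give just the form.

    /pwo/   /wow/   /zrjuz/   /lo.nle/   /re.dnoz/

/zrjuz/

/pwo/ — σ1 onset /pw/ (1→5 rises), coda /∅/ ok → phonotactically legal
/wow/ — σ1 onset /w/, coda /w/ ok → phonotactically legal
/zrjuz/ — violates constraint 2: syllable 1 onset /zrj/ has 3 consonants (> 2) → phonotactically illegal
/lo.nle/ — σ1 onset /l/, coda /∅/ ok; σ2 onset /nl/ (3→4 rises), coda /∅/ ok → phonotactically legal
/re.dnoz/ — σ1 onset /r/, coda /∅/ ok; σ2 onset /dn/ (1→3 rises), coda /z/ ok → phonotactically legal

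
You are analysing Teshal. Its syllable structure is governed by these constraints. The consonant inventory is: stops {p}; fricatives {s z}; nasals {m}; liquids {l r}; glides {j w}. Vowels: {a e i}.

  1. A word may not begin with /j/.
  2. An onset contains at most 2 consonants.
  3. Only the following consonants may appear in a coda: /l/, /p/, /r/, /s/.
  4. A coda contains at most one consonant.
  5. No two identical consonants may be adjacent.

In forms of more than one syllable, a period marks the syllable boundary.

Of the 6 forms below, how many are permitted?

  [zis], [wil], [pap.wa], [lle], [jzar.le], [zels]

3

[zis] — σ1 onset /z/, coda /s/ ok → permitted
[wil] — σ1 onset /w/, coda /l/ ok → permitted
[pap.wa] — σ1 onset /p/, coda /p/ ok; σ2 onset /w/, coda /∅/ ok → permitted
[lle] — violates constraint 5: adjacent identical consonants /ll/ → not permitted
[jzar.le] — violates constraint 1: word begins with /j/ → not permitted
[zels] — violates constraint 4: syllable 1 coda /ls/ has 2 consonants (> 1) → not permitted
Permitted: [zis], [wil], [pap.wa] → 3.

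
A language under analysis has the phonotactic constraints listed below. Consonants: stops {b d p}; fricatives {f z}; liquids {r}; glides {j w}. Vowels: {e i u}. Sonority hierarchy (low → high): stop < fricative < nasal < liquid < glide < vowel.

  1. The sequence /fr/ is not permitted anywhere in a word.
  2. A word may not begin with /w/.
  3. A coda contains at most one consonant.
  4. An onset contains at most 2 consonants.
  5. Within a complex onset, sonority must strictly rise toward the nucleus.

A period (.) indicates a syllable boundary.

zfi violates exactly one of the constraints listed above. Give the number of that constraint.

zfi: syllable 1 onset /zf/: /z/ (fricative, 2) → /f/ (fricative, 2) does not rise.
This is a violation of constraint 5: "Within a complex onset, sonority must strictly rise toward the nucleus."
The remaining constraints (1, 2, 3, 4) are satisfied.

5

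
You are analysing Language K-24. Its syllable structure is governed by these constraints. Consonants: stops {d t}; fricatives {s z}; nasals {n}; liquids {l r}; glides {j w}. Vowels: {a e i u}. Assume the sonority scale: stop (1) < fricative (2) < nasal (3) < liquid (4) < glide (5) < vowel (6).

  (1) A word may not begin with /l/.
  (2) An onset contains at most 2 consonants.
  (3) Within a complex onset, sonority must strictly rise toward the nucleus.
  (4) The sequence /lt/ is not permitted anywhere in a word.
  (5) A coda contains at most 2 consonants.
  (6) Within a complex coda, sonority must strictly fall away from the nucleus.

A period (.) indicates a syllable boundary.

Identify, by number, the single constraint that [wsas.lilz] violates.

3

[wsas.lilz]: syllable 1 onset /ws/: /w/ (glide, 5) → /s/ (fricative, 2) does not rise.
This is a violation of constraint 3: "Within a complex onset, sonority must strictly rise toward the nucleus."
The remaining constraints (1, 2, 4, 5, 6) are satisfied.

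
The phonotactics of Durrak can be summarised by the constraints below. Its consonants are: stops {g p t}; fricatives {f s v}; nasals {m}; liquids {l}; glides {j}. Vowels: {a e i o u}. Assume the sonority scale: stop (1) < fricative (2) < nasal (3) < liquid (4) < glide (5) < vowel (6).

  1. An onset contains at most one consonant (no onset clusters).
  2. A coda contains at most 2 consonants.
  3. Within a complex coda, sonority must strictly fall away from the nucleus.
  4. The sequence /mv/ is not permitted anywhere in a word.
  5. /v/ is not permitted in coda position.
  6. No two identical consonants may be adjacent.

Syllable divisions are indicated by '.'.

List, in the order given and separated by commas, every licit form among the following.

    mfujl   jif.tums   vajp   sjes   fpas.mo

mfujl — violates constraint 1: syllable 1 onset /mf/ has 2 consonants (> 1) → illicit
jif.tums — σ1 onset /j/, coda /f/ ok; σ2 onset /t/, coda /ms/ (3→2 falls) ok → licit
vajp — σ1 onset /v/, coda /jp/ (5→1 falls) ok → licit
sjes — violates constraint 1: syllable 1 onset /sj/ has 2 consonants (> 1) → illicit
fpas.mo — violates constraint 1: syllable 1 onset /fp/ has 2 consonants (> 1) → illicit

jif.tums, vajp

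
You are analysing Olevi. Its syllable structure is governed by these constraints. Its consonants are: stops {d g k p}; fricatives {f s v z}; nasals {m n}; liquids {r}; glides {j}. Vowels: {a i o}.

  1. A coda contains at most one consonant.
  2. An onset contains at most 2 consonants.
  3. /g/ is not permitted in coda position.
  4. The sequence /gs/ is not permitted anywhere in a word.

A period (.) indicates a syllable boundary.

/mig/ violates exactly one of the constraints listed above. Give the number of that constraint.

3

/mig/: syllable 1 coda contains /g/.
This is a violation of constraint 3: "/g/ is not permitted in coda position."
The remaining constraints (1, 2, 4) are satisfied.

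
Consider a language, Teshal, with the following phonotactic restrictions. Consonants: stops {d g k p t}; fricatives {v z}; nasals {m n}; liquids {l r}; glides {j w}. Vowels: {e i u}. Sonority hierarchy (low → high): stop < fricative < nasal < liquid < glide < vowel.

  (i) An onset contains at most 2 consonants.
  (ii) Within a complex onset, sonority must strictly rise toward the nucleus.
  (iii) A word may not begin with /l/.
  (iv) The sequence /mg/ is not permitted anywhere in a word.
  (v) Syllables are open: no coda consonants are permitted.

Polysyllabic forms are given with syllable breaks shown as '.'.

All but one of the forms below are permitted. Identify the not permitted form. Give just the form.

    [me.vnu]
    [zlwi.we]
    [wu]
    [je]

[me.vnu] — σ1 onset /m/, coda /∅/ ok; σ2 onset /vn/ (2→3 rises), coda /∅/ ok → permitted
[zlwi.we] — violates constraint (i): syllable 1 onset /zlw/ has 3 consonants (> 2) → not permitted
[wu] — σ1 onset /w/, coda /∅/ ok → permitted
[je] — σ1 onset /j/, coda /∅/ ok → permitted

[zlwi.we]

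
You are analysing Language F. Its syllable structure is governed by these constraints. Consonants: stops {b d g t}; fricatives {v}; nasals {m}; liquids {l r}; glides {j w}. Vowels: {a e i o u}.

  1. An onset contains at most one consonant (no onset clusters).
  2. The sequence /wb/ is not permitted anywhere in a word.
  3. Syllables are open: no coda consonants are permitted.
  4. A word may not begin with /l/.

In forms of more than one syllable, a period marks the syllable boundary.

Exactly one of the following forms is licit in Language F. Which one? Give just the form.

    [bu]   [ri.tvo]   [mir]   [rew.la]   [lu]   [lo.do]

[bu]

[bu] — σ1 onset /b/, coda /∅/ ok → licit
[ri.tvo] — violates constraint 1: syllable 2 onset /tv/ has 2 consonants (> 1) → illicit
[mir] — violates constraint 3: syllable 1 coda /r/ has 1 consonant (> 0) → illicit
[rew.la] — violates constraint 3: syllable 1 coda /w/ has 1 consonant (> 0) → illicit
[lu] — violates constraint 4: word begins with /l/ → illicit
[lo.do] — violates constraint 4: word begins with /l/ → illicit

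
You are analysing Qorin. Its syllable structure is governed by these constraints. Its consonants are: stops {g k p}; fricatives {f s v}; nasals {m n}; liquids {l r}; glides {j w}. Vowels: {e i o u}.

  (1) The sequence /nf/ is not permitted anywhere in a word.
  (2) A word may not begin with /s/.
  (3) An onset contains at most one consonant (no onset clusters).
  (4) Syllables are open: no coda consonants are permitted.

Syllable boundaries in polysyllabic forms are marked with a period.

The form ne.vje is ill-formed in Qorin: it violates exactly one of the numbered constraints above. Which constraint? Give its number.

3

ne.vje: syllable 2 onset /vj/ has 2 consonants (> 1).
This is a violation of constraint 3: "An onset contains at most one consonant (no onset clusters)."
The remaining constraints (1, 2, 4) are satisfied.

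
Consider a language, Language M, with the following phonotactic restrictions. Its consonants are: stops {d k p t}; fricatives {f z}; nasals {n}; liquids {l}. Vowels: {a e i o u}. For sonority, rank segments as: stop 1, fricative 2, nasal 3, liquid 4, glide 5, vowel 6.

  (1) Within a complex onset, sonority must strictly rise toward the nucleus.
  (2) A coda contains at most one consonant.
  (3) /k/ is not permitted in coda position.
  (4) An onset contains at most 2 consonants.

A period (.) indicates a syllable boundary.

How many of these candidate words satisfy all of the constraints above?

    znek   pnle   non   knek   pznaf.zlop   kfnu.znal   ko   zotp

2

znek — violates constraint 3: syllable 1 coda contains /k/ → illicit
pnle — violates constraint 4: syllable 1 onset /pnl/ has 3 consonants (> 2) → illicit
non — σ1 onset /n/, coda /n/ ok → licit
knek — violates constraint 3: syllable 1 coda contains /k/ → illicit
pznaf.zlop — violates constraint 4: syllable 1 onset /pzn/ has 3 consonants (> 2) → illicit
kfnu.znal — violates constraint 4: syllable 1 onset /kfn/ has 3 consonants (> 2) → illicit
ko — σ1 onset /k/, coda /∅/ ok → licit
zotp — violates constraint 2: syllable 1 coda /tp/ has 2 consonants (> 1) → illicit
Licit: non, ko → 2.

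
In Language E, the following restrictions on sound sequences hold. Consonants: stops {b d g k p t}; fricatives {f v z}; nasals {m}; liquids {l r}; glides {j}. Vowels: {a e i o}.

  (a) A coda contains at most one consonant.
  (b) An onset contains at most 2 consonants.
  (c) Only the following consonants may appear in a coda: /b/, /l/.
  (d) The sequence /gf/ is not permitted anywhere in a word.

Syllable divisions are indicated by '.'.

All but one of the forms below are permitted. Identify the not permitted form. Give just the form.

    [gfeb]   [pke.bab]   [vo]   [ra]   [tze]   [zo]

[gfeb]

[gfeb] — violates constraint (d): contains banned sequence /gf/ → not permitted
[pke.bab] — σ1 onset /pk/ (2C), coda /∅/ ok; σ2 onset /b/, coda /b/ ok → permitted
[vo] — σ1 onset /v/, coda /∅/ ok → permitted
[ra] — σ1 onset /r/, coda /∅/ ok → permitted
[tze] — σ1 onset /tz/ (2C), coda /∅/ ok → permitted
[zo] — σ1 onset /z/, coda /∅/ ok → permitted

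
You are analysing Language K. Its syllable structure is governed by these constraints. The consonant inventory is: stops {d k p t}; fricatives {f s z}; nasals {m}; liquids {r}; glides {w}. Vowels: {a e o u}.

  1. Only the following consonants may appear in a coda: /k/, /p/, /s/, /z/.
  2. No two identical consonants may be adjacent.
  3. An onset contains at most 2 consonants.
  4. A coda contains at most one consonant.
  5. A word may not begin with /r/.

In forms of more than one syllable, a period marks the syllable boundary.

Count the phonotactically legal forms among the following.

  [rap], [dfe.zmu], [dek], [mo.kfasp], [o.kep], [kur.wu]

[rap] — violates constraint 5: word begins with /r/ → phonotactically illegal
[dfe.zmu] — σ1 onset /df/ (2C), coda /∅/ ok; σ2 onset /zm/ (2C), coda /∅/ ok → phonotactically legal
[dek] — σ1 onset /d/, coda /k/ ok → phonotactically legal
[mo.kfasp] — violates constraint 4: syllable 2 coda /sp/ has 2 consonants (> 1) → phonotactically illegal
[o.kep] — σ1 onset /∅/, coda /∅/ ok; σ2 onset /k/, coda /p/ ok → phonotactically legal
[kur.wu] — violates constraint 1: syllable 1 coda contains /r/, which is not a licensed coda consonant → phonotactically illegal
Phonotactically legal: [dfe.zmu], [dek], [o.kep] → 3.

3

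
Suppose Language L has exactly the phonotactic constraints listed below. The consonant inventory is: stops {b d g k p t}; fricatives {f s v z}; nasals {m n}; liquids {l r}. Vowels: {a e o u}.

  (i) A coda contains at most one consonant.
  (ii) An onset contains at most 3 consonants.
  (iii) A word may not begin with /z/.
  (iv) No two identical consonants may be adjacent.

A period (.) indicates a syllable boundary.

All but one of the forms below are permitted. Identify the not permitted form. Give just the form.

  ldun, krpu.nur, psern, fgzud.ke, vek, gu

psern

ldun — σ1 onset /ld/ (2C), coda /n/ ok → permitted
krpu.nur — σ1 onset /krp/ (3C), coda /∅/ ok; σ2 onset /n/, coda /r/ ok → permitted
psern — violates constraint (i): syllable 1 coda /rn/ has 2 consonants (> 1) → not permitted
fgzud.ke — σ1 onset /fgz/ (3C), coda /d/ ok; σ2 onset /k/, coda /∅/ ok → permitted
vek — σ1 onset /v/, coda /k/ ok → permitted
gu — σ1 onset /g/, coda /∅/ ok → permitted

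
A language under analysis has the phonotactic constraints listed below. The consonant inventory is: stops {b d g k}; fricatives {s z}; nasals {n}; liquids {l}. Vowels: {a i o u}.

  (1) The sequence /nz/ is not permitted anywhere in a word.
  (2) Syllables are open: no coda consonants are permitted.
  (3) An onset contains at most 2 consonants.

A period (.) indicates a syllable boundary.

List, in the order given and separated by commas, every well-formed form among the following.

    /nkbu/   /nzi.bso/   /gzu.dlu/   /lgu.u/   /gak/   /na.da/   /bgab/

/gzu.dlu/, /lgu.u/, /na.da/

/nkbu/ — violates constraint 3: syllable 1 onset /nkb/ has 3 consonants (> 2) → ill-formed
/nzi.bso/ — violates constraint 1: contains banned sequence /nz/ → ill-formed
/gzu.dlu/ — σ1 onset /gz/ (2C), coda /∅/ ok; σ2 onset /dl/ (2C), coda /∅/ ok → well-formed
/lgu.u/ — σ1 onset /lg/ (2C), coda /∅/ ok; σ2 onset /∅/, coda /∅/ ok → well-formed
/gak/ — violates constraint 2: syllable 1 coda /k/ has 1 consonant (> 0) → ill-formed
/na.da/ — σ1 onset /n/, coda /∅/ ok; σ2 onset /d/, coda /∅/ ok → well-formed
/bgab/ — violates constraint 2: syllable 1 coda /b/ has 1 consonant (> 0) → ill-formed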